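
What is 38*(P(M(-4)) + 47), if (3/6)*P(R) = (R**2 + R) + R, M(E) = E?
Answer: 2394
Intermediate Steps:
P(R) = 2*R**2 + 4*R (P(R) = 2*((R**2 + R) + R) = 2*((R + R**2) + R) = 2*(R**2 + 2*R) = 2*R**2 + 4*R)
38*(P(M(-4)) + 47) = 38*(2*(-4)*(2 - 4) + 47) = 38*(2*(-4)*(-2) + 47) = 38*(16 + 47) = 38*63 = 2394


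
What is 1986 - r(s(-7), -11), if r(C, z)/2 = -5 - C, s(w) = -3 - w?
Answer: 2004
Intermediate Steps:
r(C, z) = -10 - 2*C (r(C, z) = 2*(-5 - C) = -10 - 2*C)
1986 - r(s(-7), -11) = 1986 - (-10 - 2*(-3 - 1*(-7))) = 1986 - (-10 - 2*(-3 + 7)) = 1986 - (-10 - 2*4) = 1986 - (-10 - 8) = 1986 - 1*(-18) = 1986 + 18 = 2004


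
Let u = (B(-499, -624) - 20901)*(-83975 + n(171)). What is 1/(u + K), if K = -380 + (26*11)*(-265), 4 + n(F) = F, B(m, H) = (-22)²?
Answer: 1/1711031766 ≈ 5.8444e-10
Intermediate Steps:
B(m, H) = 484
n(F) = -4 + F
K = -76170 (K = -380 + 286*(-265) = -380 - 75790 = -76170)
u = 1711107936 (u = (484 - 20901)*(-83975 + (-4 + 171)) = -20417*(-83975 + 167) = -20417*(-83808) = 1711107936)
1/(u + K) = 1/(1711107936 - 76170) = 1/1711031766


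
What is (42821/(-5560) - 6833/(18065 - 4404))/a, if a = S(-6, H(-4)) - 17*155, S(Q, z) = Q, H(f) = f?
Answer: 622969161/200597577560 ≈ 0.0031056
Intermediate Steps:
a = -2641 (a = -6 - 17*155 = -6 - 2635 = -2641)
(42821/(-5560) - 6833/(18065 - 4404))/a = (42821/(-5560) - 6833/(18065 - 4404))/(-2641) = (42821*(-1/5560) - 6833/13661)*(-1/2641) = (-42821/5560 - 6833*1/13661)*(-1/2641) = (-42821/5560 - 6833/13661)*(-1/2641) = -622969161/75955160*(-1/2641) = 622969161/200597577560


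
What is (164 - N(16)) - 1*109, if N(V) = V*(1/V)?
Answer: 54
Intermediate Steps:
N(V) = 1 (N(V) = V/V = 1)
(164 - N(16)) - 1*109 = (164 - 1*1) - 1*109 = (164 - 1) - 109 = 163 - 109 = 54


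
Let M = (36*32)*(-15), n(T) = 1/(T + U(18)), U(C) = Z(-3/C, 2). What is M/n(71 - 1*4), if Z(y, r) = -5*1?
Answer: -1071360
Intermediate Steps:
Z(y, r) = -5
U(C) = -5
n(T) = 1/(-5 + T) (n(T) = 1/(T - 5) = 1/(-5 + T))
M = -17280 (M = 1152*(-15) = -17280)
M/n(71 - 1*4) = -(1140480 - 69120) = -17280/(1/(-5 + (71 - 4))) = -17280/(1/(-5 + 67)) = -17280/(1/62) = -17280/1/62 = -17280*62 = -1071360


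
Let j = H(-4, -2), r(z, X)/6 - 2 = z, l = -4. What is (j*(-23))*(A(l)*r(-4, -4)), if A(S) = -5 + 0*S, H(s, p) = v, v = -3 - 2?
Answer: 6900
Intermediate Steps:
v = -5
H(s, p) = -5
r(z, X) = 12 + 6*z
A(S) = -5 (A(S) = -5 + 0 = -5)
j = -5
(j*(-23))*(A(l)*r(-4, -4)) = (-5*(-23))*(-5*(12 + 6*(-4))) = 115*(-5*(12 - 24)) = 115*(-5*(-12)) = 115*60 = 6900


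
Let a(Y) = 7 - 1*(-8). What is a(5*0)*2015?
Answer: 30225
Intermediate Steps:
a(Y) = 15 (a(Y) = 7 + 8 = 15)
a(5*0)*2015 = 15*2015 = 30225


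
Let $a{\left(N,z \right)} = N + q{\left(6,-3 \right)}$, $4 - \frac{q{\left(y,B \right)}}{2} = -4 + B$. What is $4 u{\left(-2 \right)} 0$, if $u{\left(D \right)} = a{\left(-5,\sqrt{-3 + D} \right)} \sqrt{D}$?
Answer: $0$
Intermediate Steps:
$q{\left(y,B \right)} = 16 - 2 B$ ($q{\left(y,B \right)} = 8 - 2 \left(-4 + B\right) = 8 - \left(-8 + 2 B\right) = 16 - 2 B$)
$a{\left(N,z \right)} = 22 + N$ ($a{\left(N,z \right)} = N + \left(16 - -6\right) = N + \left(16 + 6\right) = N + 22 = 22 + N$)
$u{\left(D \right)} = 17 \sqrt{D}$ ($u{\left(D \right)} = \left(22 - 5\right) \sqrt{D} = 17 \sqrt{D}$)
$4 u{\left(-2 \right)} 0 = 4 \cdot 17 \sqrt{-2} \cdot 0 = 4 \cdot 17 i \sqrt{2} \cdot 0 = 68 i \sqrt{2} \cdot 0 = 0$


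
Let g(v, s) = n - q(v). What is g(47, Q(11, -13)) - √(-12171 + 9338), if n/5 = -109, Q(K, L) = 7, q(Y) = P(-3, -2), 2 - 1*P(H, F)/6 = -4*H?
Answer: -485 - I*√2833 ≈ -485.0 - 53.226*I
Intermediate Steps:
P(H, F) = 12 + 24*H (P(H, F) = 12 - (-24)*H = 12 + 24*H)
q(Y) = -60 (q(Y) = 12 + 24*(-3) = 12 - 72 = -60)
n = -545 (n = 5*(-109) = -545)
g(v, s) = -485 (g(v, s) = -545 - 1*(-60) = -545 + 60 = -485)
g(47, Q(11, -13)) - √(-12171 + 9338) = -485 - √(-12171 + 9338) = -485 - √(-2833) = -485 - I*√2833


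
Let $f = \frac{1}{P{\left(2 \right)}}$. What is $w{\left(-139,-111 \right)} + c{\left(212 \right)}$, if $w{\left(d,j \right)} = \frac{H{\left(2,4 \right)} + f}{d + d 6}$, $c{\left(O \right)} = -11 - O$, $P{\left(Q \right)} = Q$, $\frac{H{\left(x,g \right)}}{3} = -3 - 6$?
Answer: $- \frac{433905}{1946} \approx -222.97$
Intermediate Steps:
$H{\left(x,g \right)} = -27$ ($H{\left(x,g \right)} = 3 \left(-3 - 6\right) = 3 \left(-9\right) = -27$)
$f = \frac{1}{2} \approx 0.5$
$w{\left(d,j \right)} = - \frac{53}{14 d}$ ($w{\left(d,j \right)} = \frac{-27 + \frac{1}{2}}{d + d 6} = - \frac{53}{2 \left(d + 6 d\right)} = - \frac{53}{2 \cdot 7 d} = - \frac{53 \frac{1}{7 d}}{2} = - \frac{53}{14 d}$)
$w{\left(-139,-111 \right)} + c{\left(212 \right)} = - \frac{53}{14 \left(-139\right)} - 223 = \left(- \frac{53}{14}\right) \left(- \frac{1}{139}\right) - 223 = \frac{53}{1946} - 223 = - \frac{433905}{1946}$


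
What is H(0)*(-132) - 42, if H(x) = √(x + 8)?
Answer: -42 - 264*√2 ≈ -415.35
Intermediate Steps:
H(x) = √(8 + x)
H(0)*(-132) - 42 = √(8 + 0)*(-132) - 42 = √8*(-132) - 42 = (2*√2)*(-132) - 42 = -264*√2 - 42 = -42 - 264*√2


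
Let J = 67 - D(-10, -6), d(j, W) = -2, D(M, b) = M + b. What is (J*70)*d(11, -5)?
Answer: -11620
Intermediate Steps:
J = 83 (J = 67 - (-10 - 6) = 67 - 1*(-16) = 67 + 16 = 83)
(J*70)*d(11, -5) = (83*70)*(-2) = 5810*(-2) = -11620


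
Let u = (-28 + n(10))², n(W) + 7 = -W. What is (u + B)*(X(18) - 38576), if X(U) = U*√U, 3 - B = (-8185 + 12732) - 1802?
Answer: 27658992 - 38718*√2 ≈ 2.7604e+7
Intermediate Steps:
B = -2742 (B = 3 - ((-8185 + 12732) - 1802) = 3 - (4547 - 1802) = 3 - 1*2745 = 3 - 2745 = -2742)
X(U) = U^(3/2)
n(W) = -7 - W
u = 2025 (u = (-28 + (-7 - 1*10))² = (-28 + (-7 - 10))² = (-28 - 17)² = (-45)² = 2025)
(u + B)*(X(18) - 38576) = (2025 - 2742)*(18^(3/2) - 38576) = -717*(54*√2 - 38576) = -717*(-38576 + 54*√2) = 27658992 - 38718*√2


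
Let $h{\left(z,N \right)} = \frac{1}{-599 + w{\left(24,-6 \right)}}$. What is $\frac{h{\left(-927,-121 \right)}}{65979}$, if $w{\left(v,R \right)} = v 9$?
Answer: $- \frac{1}{25269957} \approx -3.9573 \cdot 10^{-8}$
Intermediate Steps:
$w{\left(v,R \right)} = 9 v$
$h{\left(z,N \right)} = - \frac{1}{383}$ ($h{\left(z,N \right)} = \frac{1}{-599 + 9 \cdot 24} = \frac{1}{-599 + 216} = \frac{1}{-383} = - \frac{1}{383}$)
$\frac{h{\left(-927,-121 \right)}}{65979} = - \frac{1}{383 \cdot 65979} = \left(- \frac{1}{383}\right) \frac{1}{65979} = - \frac{1}{25269957}$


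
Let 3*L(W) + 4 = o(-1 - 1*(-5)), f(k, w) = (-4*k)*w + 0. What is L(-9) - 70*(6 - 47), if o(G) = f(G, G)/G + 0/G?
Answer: 8590/3 ≈ 2863.3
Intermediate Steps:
f(k, w) = -4*k*w (f(k, w) = -4*k*w + 0 = -4*k*w)
o(G) = -4*G (o(G) = (-4*G*G)/G + 0/G = (-4*G²)/G + 0 = -4*G + 0 = -4*G)
L(W) = -20/3 (L(W) = -4/3 + (-4*(-1 - 1*(-5)))/3 = -4/3 + (-4*(-1 + 5))/3 = -4/3 + (-4*4)/3 = -4/3 + (⅓)*(-16) = -4/3 - 16/3 = -20/3)
L(-9) - 70*(6 - 47) = -20/3 - 70*(6 - 47) = -20/3 - 70*(-41) = -20/3 + 2870 = 8590/3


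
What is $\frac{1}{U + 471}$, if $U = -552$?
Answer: $- \frac{1}{81} \approx -0.012346$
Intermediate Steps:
$\frac{1}{U + 471} = \frac{1}{-552 + 471} = \frac{1}{-81} = - \frac{1}{81}$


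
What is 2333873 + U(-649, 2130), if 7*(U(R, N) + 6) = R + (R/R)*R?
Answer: 16335771/7 ≈ 2.3337e+6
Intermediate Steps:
U(R, N) = -6 + 2*R/7 (U(R, N) = -6 + (R + (R/R)*R)/7 = -6 + (R + 1*R)/7 = -6 + (R + R)/7 = -6 + (2*R)/7 = -6 + 2*R/7)
2333873 + U(-649, 2130) = 2333873 + (-6 + (2/7)*(-649)) = 2333873 + (-6 - 1298/7) = 2333873 - 1340/7 = 16335771/7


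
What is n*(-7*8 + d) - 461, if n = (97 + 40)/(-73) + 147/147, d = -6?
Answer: -29685/73 ≈ -406.64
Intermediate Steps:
n = -64/73 (n = 137*(-1/73) + 147*(1/147) = -137/73 + 1 = -64/73 ≈ -0.87671)
n*(-7*8 + d) - 461 = -64*(-7*8 - 6)/73 - 461 = -64*(-56 - 6)/73 - 461 = -64/73*(-62) - 461 = 3968/73 - 461 = -29685/73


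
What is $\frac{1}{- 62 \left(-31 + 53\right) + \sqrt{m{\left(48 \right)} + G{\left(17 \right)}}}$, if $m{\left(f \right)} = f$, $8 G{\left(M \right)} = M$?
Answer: $- \frac{10912}{14883567} - \frac{2 \sqrt{802}}{14883567} \approx -0.00073696$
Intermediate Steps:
$G{\left(M \right)} = \frac{M}{8}$
$\frac{1}{- 62 \left(-31 + 53\right) + \sqrt{m{\left(48 \right)} + G{\left(17 \right)}}} = \frac{1}{- 62 \left(-31 + 53\right) + \sqrt{48 + \frac{1}{8} \cdot 17}} = \frac{1}{\left(-62\right) 22 + \sqrt{48 + \frac{17}{8}}} = \frac{1}{-1364 + \sqrt{\frac{401}{8}}} = \frac{1}{-1364 + \frac{\sqrt{802}}{4}}$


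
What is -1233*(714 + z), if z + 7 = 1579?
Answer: -2818638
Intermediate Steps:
z = 1572 (z = -7 + 1579 = 1572)
-1233*(714 + z) = -1233*(714 + 1572) = -1233*2286 = -2818638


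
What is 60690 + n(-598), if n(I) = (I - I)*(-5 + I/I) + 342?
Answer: 61032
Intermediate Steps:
n(I) = 342 (n(I) = 0*(-5 + 1) + 342 = 0*(-4) + 342 = 0 + 342 = 342)
60690 + n(-598) = 60690 + 342 = 61032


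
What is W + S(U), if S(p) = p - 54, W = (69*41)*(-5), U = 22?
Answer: -14177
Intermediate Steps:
W = -14145 (W = 2829*(-5) = -14145)
S(p) = -54 + p
W + S(U) = -14145 + (-54 + 22) = -14145 - 32 = -14177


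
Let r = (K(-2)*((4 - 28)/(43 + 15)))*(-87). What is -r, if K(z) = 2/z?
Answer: 36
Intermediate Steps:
r = -36 (r = ((2/(-2))*((4 - 28)/(43 + 15)))*(-87) = ((2*(-½))*(-24/58))*(-87) = -(-24)/58*(-87) = -1*(-12/29)*(-87) = (12/29)*(-87) = -36)
-r = -1*(-36) = 36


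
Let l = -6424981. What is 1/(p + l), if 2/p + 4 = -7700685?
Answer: -7700689/49476780511911 ≈ -1.5564e-7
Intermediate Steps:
p = -2/7700689 (p = 2/(-4 - 7700685) = 2/(-7700689) = 2*(-1/7700689) = -2/7700689 ≈ -2.5972e-7)
1/(p + l) = 1/(-2/7700689 - 6424981) = 1/(-49476780511911/7700689) = -7700689/49476780511911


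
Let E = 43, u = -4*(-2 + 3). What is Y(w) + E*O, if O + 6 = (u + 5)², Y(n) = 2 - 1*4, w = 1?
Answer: -217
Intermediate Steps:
u = -4 (u = -4*1 = -4)
Y(n) = -2 (Y(n) = 2 - 4 = -2)
O = -5 (O = -6 + (-4 + 5)² = -6 + 1² = -6 + 1 = -5)
Y(w) + E*O = -2 + 43*(-5) = -2 - 215 = -217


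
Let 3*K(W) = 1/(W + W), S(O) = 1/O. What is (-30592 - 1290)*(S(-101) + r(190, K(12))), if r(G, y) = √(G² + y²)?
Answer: 31882/101 - 15941*√187142401/36 ≈ -6.0573e+6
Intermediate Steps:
K(W) = 1/(6*W) (K(W) = 1/(3*(W + W)) = 1/(3*((2*W))) = (1/(2*W))/3 = 1/(6*W))
(-30592 - 1290)*(S(-101) + r(190, K(12))) = (-30592 - 1290)*(1/(-101) + √(190² + ((⅙)/12)²)) = -31882*(-1/101 + √(36100 + ((⅙)*(1/12))²)) = -31882*(-1/101 + √(36100 + (1/72)²)) = -31882*(-1/101 + √(36100 + 1/5184)) = -31882*(-1/101 + √(187142401/5184)) = -31882*(-1/101 + √187142401/72) = 31882/101 - 15941*√187142401/36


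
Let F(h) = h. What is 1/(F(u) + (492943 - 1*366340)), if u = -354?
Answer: 1/126249 ≈ 7.9209e-6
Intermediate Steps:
1/(F(u) + (492943 - 1*366340)) = 1/(-354 + (492943 - 1*366340)) = 1/(-354 + (492943 - 366340)) = 1/(-354 + 126603) = 1/126249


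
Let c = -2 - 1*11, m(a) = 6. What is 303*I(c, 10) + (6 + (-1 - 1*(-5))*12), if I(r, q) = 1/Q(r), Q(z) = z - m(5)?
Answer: 723/19 ≈ 38.053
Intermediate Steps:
Q(z) = -6 + z (Q(z) = z - 1*6 = z - 6 = -6 + z)
c = -13 (c = -2 - 11 = -13)
I(r, q) = 1/(-6 + r)
303*I(c, 10) + (6 + (-1 - 1*(-5))*12) = 303/(-6 - 13) + (6 + (-1 - 1*(-5))*12) = 303/(-19) + (6 + (-1 + 5)*12) = 303*(-1/19) + (6 + 4*12) = -303/19 + (6 + 48) = -303/19 + 54 = 723/19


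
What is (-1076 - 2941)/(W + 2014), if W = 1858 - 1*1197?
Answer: -4017/2675 ≈ -1.5017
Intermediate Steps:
W = 661 (W = 1858 - 1197 = 661)
(-1076 - 2941)/(W + 2014) = (-1076 - 2941)/(661 + 2014) = -4017/2675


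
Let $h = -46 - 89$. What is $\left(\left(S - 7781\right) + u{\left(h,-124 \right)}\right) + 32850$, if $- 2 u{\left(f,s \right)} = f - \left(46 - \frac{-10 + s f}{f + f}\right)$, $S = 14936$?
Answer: $\frac{1083415}{27} \approx 40127.0$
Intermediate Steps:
$h = -135$
$u{\left(f,s \right)} = 23 - \frac{f}{2} - \frac{-10 + f s}{4 f}$ ($u{\left(f,s \right)} = - \frac{f - \left(46 - \frac{-10 + s f}{f + f}\right)}{2} = - \frac{f - \left(46 - \frac{-10 + f s}{2 f}\right)}{2} = - \frac{-46 + f + \frac{-10 + f s}{2 f}}{2} = 23 - \frac{f}{2} - \frac{-10 + f s}{4 f}$)
$\left(\left(S - 7781\right) + u{\left(h,-124 \right)}\right) + 32850 = \left(\left(14936 - 7781\right) + \frac{10 - - 135 \left(-92 - 124 + 2 \left(-135\right)\right)}{4 \left(-135\right)}\right) + 32850 = \left(\left(14936 - 7781\right) + \frac{1}{4} \left(- \frac{1}{135}\right) \left(10 - - 135 \left(-92 - 124 - 270\right)\right)\right) + 32850 = \left(7155 + \frac{1}{4} \left(- \frac{1}{135}\right) \left(10 - \left(-135\right) \left(-486\right)\right)\right) + 32850 = \left(7155 + \frac{1}{4} \left(- \frac{1}{135}\right) \left(10 - 65610\right)\right) + 32850 = \left(7155 + \frac{1}{4} \left(- \frac{1}{135}\right) \left(-65600\right)\right) + 32850 = \left(7155 + \frac{3280}{27}\right) + 32850 = \frac{196465}{27} + 32850 = \frac{1083415}{27}$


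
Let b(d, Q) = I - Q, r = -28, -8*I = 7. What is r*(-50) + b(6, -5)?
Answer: 11233/8 ≈ 1404.1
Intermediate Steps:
I = -7/8 (I = -1/8*7 = -7/8 ≈ -0.87500)
b(d, Q) = -7/8 - Q
r*(-50) + b(6, -5) = -28*(-50) + (-7/8 - 1*(-5)) = 1400 + (-7/8 + 5) = 1400 + 33/8 = 11233/8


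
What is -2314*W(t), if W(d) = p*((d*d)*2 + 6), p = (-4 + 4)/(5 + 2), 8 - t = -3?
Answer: 0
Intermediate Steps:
t = 11 (t = 8 - 1*(-3) = 8 + 3 = 11)
p = 0 (p = 0/7 = 0*(⅐) = 0)
W(d) = 0 (W(d) = 0*((d*d)*2 + 6) = 0*(d²*2 + 6) = 0*(2*d² + 6) = 0*(6 + 2*d²) = 0)
-2314*W(t) = -2314*0 = 0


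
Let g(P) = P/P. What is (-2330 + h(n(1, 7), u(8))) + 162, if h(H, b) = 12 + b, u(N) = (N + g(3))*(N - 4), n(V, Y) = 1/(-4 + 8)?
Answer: -2120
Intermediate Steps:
g(P) = 1
n(V, Y) = ¼ (n(V, Y) = 1/4 = ¼)
u(N) = (1 + N)*(-4 + N) (u(N) = (N + 1)*(N - 4) = (1 + N)*(-4 + N))
(-2330 + h(n(1, 7), u(8))) + 162 = (-2330 + (12 + (-4 + 8² - 3*8))) + 162 = (-2330 + (12 + (-4 + 64 - 24))) + 162 = (-2330 + (12 + 36)) + 162 = (-2330 + 48) + 162 = -2282 + 162 = -2120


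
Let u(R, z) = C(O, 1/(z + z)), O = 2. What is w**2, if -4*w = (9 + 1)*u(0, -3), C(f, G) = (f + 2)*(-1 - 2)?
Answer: 900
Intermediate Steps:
C(f, G) = -6 - 3*f (C(f, G) = (2 + f)*(-3) = -6 - 3*f)
u(R, z) = -12 (u(R, z) = -6 - 3*2 = -6 - 6 = -12)
w = 30 (w = -(9 + 1)*(-12)/4 = -5*(-12)/2 = -1/4*(-120) = 30)
w**2 = 30**2 = 900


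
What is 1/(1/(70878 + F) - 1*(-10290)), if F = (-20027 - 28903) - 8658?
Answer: 13290/136754101 ≈ 9.7182e-5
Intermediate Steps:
F = -57588 (F = -48930 - 8658 = -57588)
1/(1/(70878 + F) - 1*(-10290)) = 1/(1/(70878 - 57588) - 1*(-10290)) = 1/(1/13290 + 10290) = 1/(136754101/13290) = 13290/136754101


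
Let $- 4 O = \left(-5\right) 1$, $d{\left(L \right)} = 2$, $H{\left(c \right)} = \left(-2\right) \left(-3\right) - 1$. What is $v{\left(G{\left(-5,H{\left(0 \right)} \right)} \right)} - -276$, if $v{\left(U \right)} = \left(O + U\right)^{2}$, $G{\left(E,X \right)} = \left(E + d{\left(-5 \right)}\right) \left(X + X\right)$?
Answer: $\frac{17641}{16} \approx 1102.6$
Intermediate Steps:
$H{\left(c \right)} = 5$ ($H{\left(c \right)} = 6 - 1 = 5$)
$O = \frac{5}{4}$ ($O = - \frac{\left(-5\right) 1}{4} = \left(- \frac{1}{4}\right) \left(-5\right) = \frac{5}{4} \approx 1.25$)
$G{\left(E,X \right)} = 2 X \left(2 + E\right)$ ($G{\left(E,X \right)} = \left(E + 2\right) \left(X + X\right) = \left(2 + E\right) 2 X = 2 X \left(2 + E\right)$)
$v{\left(U \right)} = \left(\frac{5}{4} + U\right)^{2}$
$v{\left(G{\left(-5,H{\left(0 \right)} \right)} \right)} - -276 = \frac{\left(5 + 4 \cdot 2 \cdot 5 \left(2 - 5\right)\right)^{2}}{16} - -276 = \frac{\left(5 + 4 \cdot 2 \cdot 5 \left(-3\right)\right)^{2}}{16} + 276 = \frac{\left(5 + 4 \left(-30\right)\right)^{2}}{16} + 276 = \frac{\left(5 - 120\right)^{2}}{16} + 276 = \frac{\left(-115\right)^{2}}{16} + 276 = \frac{1}{16} \cdot 13225 + 276 = \frac{13225}{16} + 276 = \frac{17641}{16}$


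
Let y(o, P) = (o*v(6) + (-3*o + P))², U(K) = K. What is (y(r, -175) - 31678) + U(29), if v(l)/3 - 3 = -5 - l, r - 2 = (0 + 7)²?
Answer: 2377055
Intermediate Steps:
r = 51 (r = 2 + (0 + 7)² = 2 + 7² = 2 + 49 = 51)
v(l) = -6 - 3*l (v(l) = 9 + 3*(-5 - l) = 9 + (-15 - 3*l) = -6 - 3*l)
y(o, P) = (P - 27*o)² (y(o, P) = (o*(-6 - 3*6) + (-3*o + P))² = (o*(-6 - 18) + (P - 3*o))² = (o*(-24) + (P - 3*o))² = (-24*o + (P - 3*o))² = (P - 27*o)²)
(y(r, -175) - 31678) + U(29) = ((-175 - 27*51)² - 31678) + 29 = ((-175 - 1377)² - 31678) + 29 = ((-1552)² - 31678) + 29 = (2408704 - 31678) + 29 = 2377026 + 29 = 2377055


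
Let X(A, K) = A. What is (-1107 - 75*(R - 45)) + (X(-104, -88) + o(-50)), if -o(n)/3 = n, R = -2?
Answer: 2464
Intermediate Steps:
o(n) = -3*n
(-1107 - 75*(R - 45)) + (X(-104, -88) + o(-50)) = (-1107 - 75*(-2 - 45)) + (-104 - 3*(-50)) = (-1107 - 75*(-47)) + (-104 + 150) = (-1107 + 3525) + 46 = 2418 + 46 = 2464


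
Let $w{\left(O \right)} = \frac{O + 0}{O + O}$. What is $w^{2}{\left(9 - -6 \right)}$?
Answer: $\frac{1}{4} \approx 0.25$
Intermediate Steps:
$w{\left(O \right)} = \frac{1}{2}$ ($w{\left(O \right)} = \frac{O}{2 O} = O \frac{1}{2 O} = \frac{1}{2}$)
$w^{2}{\left(9 - -6 \right)} = \left(\frac{1}{2}\right)^{2} = \frac{1}{4}$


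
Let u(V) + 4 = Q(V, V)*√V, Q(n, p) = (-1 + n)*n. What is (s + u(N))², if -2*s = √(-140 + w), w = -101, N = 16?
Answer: (-1912 + I*√241)²/4 ≈ 9.1388e+5 - 14841.0*I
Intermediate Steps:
Q(n, p) = n*(-1 + n)
u(V) = -4 + V^(3/2)*(-1 + V) (u(V) = -4 + (V*(-1 + V))*√V = -4 + V^(3/2)*(-1 + V))
s = -I*√241/2 (s = -√(-140 - 101)/2 = -I*√241/2 ≈ -7.7621*I)
(s + u(N))² = (-I*√241/2 + (-4 + 16^(3/2)*(-1 + 16)))² = (-I*√241/2 + (-4 + 64*15))² = (-I*√241/2 + (-4 + 960))² = (-I*√241/2 + 956)² = (956 - I*√241/2)²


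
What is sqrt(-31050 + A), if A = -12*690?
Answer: 3*I*sqrt(4370) ≈ 198.32*I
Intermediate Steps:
A = -8280
sqrt(-31050 + A) = sqrt(-31050 - 8280) = sqrt(-39330) = 3*I*sqrt(4370)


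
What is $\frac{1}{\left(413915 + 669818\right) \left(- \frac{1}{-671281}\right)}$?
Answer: $\frac{671281}{1083733} \approx 0.61942$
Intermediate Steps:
$\frac{1}{\left(413915 + 669818\right) \left(- \frac{1}{-671281}\right)} = \frac{1}{1083733 \left(\left(-1\right) \left(- \frac{1}{671281}\right)\right)} = \frac{\frac{1}{\frac{1}{671281}}}{1083733} = \frac{1}{1083733} \cdot 671281 = \frac{671281}{1083733}$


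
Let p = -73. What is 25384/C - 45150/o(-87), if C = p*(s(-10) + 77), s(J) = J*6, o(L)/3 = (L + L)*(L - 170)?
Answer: -576899381/27747519 ≈ -20.791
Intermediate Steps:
o(L) = 6*L*(-170 + L) (o(L) = 3*((L + L)*(L - 170)) = 3*((2*L)*(-170 + L)) = 3*(2*L*(-170 + L)) = 6*L*(-170 + L))
s(J) = 6*J
C = -1241 (C = -73*(6*(-10) + 77) = -73*(-60 + 77) = -73*17 = -1241)
25384/C - 45150/o(-87) = 25384/(-1241) - 45150*(-1/(522*(-170 - 87))) = 25384*(-1/1241) - 45150/(6*(-87)*(-257)) = -25384/1241 - 45150/134154 = -25384/1241 - 45150*1/134154 = -25384/1241 - 7525/22359 = -576899381/27747519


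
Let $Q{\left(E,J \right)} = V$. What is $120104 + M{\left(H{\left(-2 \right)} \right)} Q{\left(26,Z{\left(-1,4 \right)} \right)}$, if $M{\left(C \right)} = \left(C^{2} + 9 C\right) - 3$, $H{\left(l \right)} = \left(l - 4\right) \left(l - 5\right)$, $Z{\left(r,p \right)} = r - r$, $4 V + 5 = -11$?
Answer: $111548$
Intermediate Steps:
$V = -4$ ($V = - \frac{5}{4} + \frac{1}{4} \left(-11\right) = - \frac{5}{4} - \frac{11}{4} = -4$)
$Z{\left(r,p \right)} = 0$
$Q{\left(E,J \right)} = -4$
$H{\left(l \right)} = \left(-5 + l\right) \left(-4 + l\right)$ ($H{\left(l \right)} = \left(-4 + l\right) \left(-5 + l\right) = \left(-5 + l\right) \left(-4 + l\right)$)
$M{\left(C \right)} = -3 + C^{2} + 9 C$
$120104 + M{\left(H{\left(-2 \right)} \right)} Q{\left(26,Z{\left(-1,4 \right)} \right)} = 120104 + \left(-3 + \left(20 + \left(-2\right)^{2} - -18\right)^{2} + 9 \left(20 + \left(-2\right)^{2} - -18\right)\right) \left(-4\right) = 120104 + \left(-3 + \left(20 + 4 + 18\right)^{2} + 9 \left(20 + 4 + 18\right)\right) \left(-4\right) = 120104 + \left(-3 + 42^{2} + 9 \cdot 42\right) \left(-4\right) = 120104 + \left(-3 + 1764 + 378\right) \left(-4\right) = 120104 + 2139 \left(-4\right) = 120104 - 8556 = 111548$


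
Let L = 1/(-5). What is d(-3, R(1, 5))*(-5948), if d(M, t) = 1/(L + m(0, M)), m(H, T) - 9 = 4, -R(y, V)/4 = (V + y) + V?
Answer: -7435/16 ≈ -464.69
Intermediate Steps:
R(y, V) = -8*V - 4*y (R(y, V) = -4*((V + y) + V) = -4*(y + 2*V) = -8*V - 4*y)
L = -1/5 ≈ -0.20000
m(H, T) = 13 (m(H, T) = 9 + 4 = 13)
d(M, t) = 5/64 (d(M, t) = 1/(-1/5 + 13) = 1/(64/5) = 5/64)
d(-3, R(1, 5))*(-5948) = (5/64)*(-5948) = -7435/16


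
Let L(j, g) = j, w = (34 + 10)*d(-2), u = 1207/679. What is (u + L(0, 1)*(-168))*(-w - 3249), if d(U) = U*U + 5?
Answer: -4399515/679 ≈ -6479.4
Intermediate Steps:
u = 1207/679 (u = 1207*(1/679) = 1207/679 ≈ 1.7776)
d(U) = 5 + U² (d(U) = U² + 5 = 5 + U²)
w = 396 (w = (34 + 10)*(5 + (-2)²) = 44*(5 + 4) = 44*9 = 396)
(u + L(0, 1)*(-168))*(-w - 3249) = (1207/679 + 0*(-168))*(-1*396 - 3249) = (1207/679 + 0)*(-396 - 3249) = (1207/679)*(-3645) = -4399515/679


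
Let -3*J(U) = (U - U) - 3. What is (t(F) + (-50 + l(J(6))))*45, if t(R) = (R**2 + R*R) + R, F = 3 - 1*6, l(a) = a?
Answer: -1530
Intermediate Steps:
J(U) = 1 (J(U) = -((U - U) - 3)/3 = -(0 - 3)/3 = -1/3*(-3) = 1)
F = -3 (F = 3 - 6 = -3)
t(R) = R + 2*R**2 (t(R) = (R**2 + R**2) + R = 2*R**2 + R = R + 2*R**2)
(t(F) + (-50 + l(J(6))))*45 = (-3*(1 + 2*(-3)) + (-50 + 1))*45 = (-3*(1 - 6) - 49)*45 = (-3*(-5) - 49)*45 = (15 - 49)*45 = -34*45 = -1530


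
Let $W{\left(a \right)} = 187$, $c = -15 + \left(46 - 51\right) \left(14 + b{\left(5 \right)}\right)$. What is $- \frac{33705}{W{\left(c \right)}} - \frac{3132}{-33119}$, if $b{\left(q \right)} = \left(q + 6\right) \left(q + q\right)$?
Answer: $- \frac{1115690211}{6193253} \approx -180.15$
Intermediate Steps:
$b{\left(q \right)} = 2 q \left(6 + q\right)$ ($b{\left(q \right)} = \left(6 + q\right) 2 q = 2 q \left(6 + q\right)$)
$c = -635$ ($c = -15 + \left(46 - 51\right) \left(14 + 2 \cdot 5 \left(6 + 5\right)\right) = -15 - 5 \left(14 + 2 \cdot 5 \cdot 11\right) = -15 - 5 \left(14 + 110\right) = -15 - 620 = -635$)
$- \frac{33705}{W{\left(c \right)}} - \frac{3132}{-33119} = - \frac{33705}{187} - \frac{3132}{-33119} = \left(-33705\right) \frac{1}{187} - - \frac{3132}{33119} = - \frac{33705}{187} + \frac{3132}{33119} = - \frac{1115690211}{6193253}$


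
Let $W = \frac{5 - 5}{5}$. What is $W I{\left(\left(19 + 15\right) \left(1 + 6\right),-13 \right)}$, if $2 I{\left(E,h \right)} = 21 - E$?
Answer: $0$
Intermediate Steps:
$W = 0$ ($W = \left(5 - 5\right) \frac{1}{5} = 0 \cdot \frac{1}{5} = 0$)
$I{\left(E,h \right)} = \frac{21}{2} - \frac{E}{2}$ ($I{\left(E,h \right)} = \frac{21 - E}{2} = \frac{21}{2} - \frac{E}{2}$)
$W I{\left(\left(19 + 15\right) \left(1 + 6\right),-13 \right)} = 0 \left(\frac{21}{2} - \frac{\left(19 + 15\right) \left(1 + 6\right)}{2}\right) = 0 \left(\frac{21}{2} - \frac{34 \cdot 7}{2}\right) = 0 \left(\frac{21}{2} - 119\right) = 0 \left(- \frac{217}{2}\right) = 0$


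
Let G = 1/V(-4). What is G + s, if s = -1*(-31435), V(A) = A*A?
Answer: 502961/16 ≈ 31435.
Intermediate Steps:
V(A) = A²
G = 1/16 (G = 1/((-4)²) = 1/16 ≈ 0.062500)
s = 31435
G + s = 1/16 + 31435 = 502961/16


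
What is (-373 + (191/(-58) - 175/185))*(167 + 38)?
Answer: -165958775/2146 ≈ -77334.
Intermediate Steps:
(-373 + (191/(-58) - 175/185))*(167 + 38) = (-373 + (191*(-1/58) - 175*1/185))*205 = (-373 + (-191/58 - 35/37))*205 = (-373 - 9097/2146)*205 = -809555/2146*205 = -165958775/2146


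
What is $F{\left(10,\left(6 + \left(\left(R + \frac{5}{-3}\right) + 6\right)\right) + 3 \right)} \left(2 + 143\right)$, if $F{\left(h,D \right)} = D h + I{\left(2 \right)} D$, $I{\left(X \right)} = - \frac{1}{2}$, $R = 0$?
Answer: $\frac{55100}{3} \approx 18367.0$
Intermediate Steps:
$I{\left(X \right)} = - \frac{1}{2}$ ($I{\left(X \right)} = \left(-1\right) \frac{1}{2} = - \frac{1}{2}$)
$F{\left(h,D \right)} = - \frac{D}{2} + D h$ ($F{\left(h,D \right)} = D h - \frac{D}{2} = - \frac{D}{2} + D h$)
$F{\left(10,\left(6 + \left(\left(R + \frac{5}{-3}\right) + 6\right)\right) + 3 \right)} \left(2 + 143\right) = \left(\left(6 + \left(\left(0 + \frac{5}{-3}\right) + 6\right)\right) + 3\right) \left(- \frac{1}{2} + 10\right) \left(2 + 143\right) = \left(\left(6 + \left(\left(0 + 5 \left(- \frac{1}{3}\right)\right) + 6\right)\right) + 3\right) \frac{19}{2} \cdot 145 = \left(\left(6 + \left(\left(0 - \frac{5}{3}\right) + 6\right)\right) + 3\right) \frac{19}{2} \cdot 145 = \left(\left(6 + \left(- \frac{5}{3} + 6\right)\right) + 3\right) \frac{19}{2} \cdot 145 = \left(\left(6 + \frac{13}{3}\right) + 3\right) \frac{19}{2} \cdot 145 = \left(\frac{31}{3} + 3\right) \frac{19}{2} \cdot 145 = \frac{40}{3} \cdot \frac{19}{2} \cdot 145 = \frac{380}{3} \cdot 145 = \frac{55100}{3}$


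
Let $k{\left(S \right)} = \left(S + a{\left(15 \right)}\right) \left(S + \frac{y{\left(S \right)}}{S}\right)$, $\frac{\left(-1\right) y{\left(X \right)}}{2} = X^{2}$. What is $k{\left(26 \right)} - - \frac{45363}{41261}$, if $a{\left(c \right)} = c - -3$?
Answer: $- \frac{47157221}{41261} \approx -1142.9$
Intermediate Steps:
$y{\left(X \right)} = - 2 X^{2}$
$a{\left(c \right)} = 3 + c$ ($a{\left(c \right)} = c + 3 = 3 + c$)
$k{\left(S \right)} = - S \left(18 + S\right)$ ($k{\left(S \right)} = \left(S + \left(3 + 15\right)\right) \left(S + \frac{\left(-2\right) S^{2}}{S}\right) = \left(S + 18\right) \left(S - 2 S\right) = \left(18 + S\right) \left(- S\right) = - S \left(18 + S\right)$)
$k{\left(26 \right)} - - \frac{45363}{41261} = 26 \left(-18 - 26\right) - - \frac{45363}{41261} = 26 \left(-18 - 26\right) - \left(-45363\right) \frac{1}{41261} = 26 \left(-44\right) - - \frac{45363}{41261} = -1144 + \frac{45363}{41261} = - \frac{47157221}{41261}$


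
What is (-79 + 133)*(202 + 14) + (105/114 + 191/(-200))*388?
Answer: 11068287/950 ≈ 11651.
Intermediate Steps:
(-79 + 133)*(202 + 14) + (105/114 + 191/(-200))*388 = 54*216 + (105*(1/114) + 191*(-1/200))*388 = 11664 + (35/38 - 191/200)*388 = 11664 - 129/3800*388 = 11664 - 12513/950 = 11068287/950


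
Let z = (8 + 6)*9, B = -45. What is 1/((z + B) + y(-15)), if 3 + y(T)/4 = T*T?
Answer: 1/969 ≈ 0.0010320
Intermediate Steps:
y(T) = -12 + 4*T**2 (y(T) = -12 + 4*(T*T) = -12 + 4*T**2)
z = 126 (z = 14*9 = 126)
1/((z + B) + y(-15)) = 1/((126 - 45) + (-12 + 4*(-15)**2)) = 1/(81 + (-12 + 4*225)) = 1/(81 + (-12 + 900)) = 1/(81 + 888) = 1/969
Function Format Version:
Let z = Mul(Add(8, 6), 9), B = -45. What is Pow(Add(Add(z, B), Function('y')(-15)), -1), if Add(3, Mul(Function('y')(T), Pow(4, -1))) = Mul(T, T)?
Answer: Rational(1, 969) ≈ 0.0010320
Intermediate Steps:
Function('y')(T) = Add(-12, Mul(4, Pow(T, 2))) (Function('y')(T) = Add(-12, Mul(4, Mul(T, T))) = Add(-12, Mul(4, Pow(T, 2))))
z = 126 (z = Mul(14, 9) = 126)
Pow(Add(Add(z, B), Function('y')(-15)), -1) = Pow(Add(Add(126, -45), Add(-12, Mul(4, Pow(-15, 2)))), -1) = Pow(Add(81, Add(-12, Mul(4, 225))), -1) = Pow(Add(81, Add(-12, 900)), -1) = Pow(Add(81, 888), -1) = Pow(969, -1) = Rational(1, 969)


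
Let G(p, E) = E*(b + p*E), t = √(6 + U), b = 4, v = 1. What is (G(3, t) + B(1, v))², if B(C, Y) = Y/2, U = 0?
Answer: 1753/4 + 148*√6 ≈ 800.77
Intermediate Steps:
B(C, Y) = Y/2 (B(C, Y) = Y*(½) = Y/2)
t = √6 (t = √(6 + 0) = √6 ≈ 2.4495)
G(p, E) = E*(4 + E*p) (G(p, E) = E*(4 + p*E) = E*(4 + E*p))
(G(3, t) + B(1, v))² = (√6*(4 + √6*3) + (½)*1)² = (√6*(4 + 3*√6) + ½)² = (½ + √6*(4 + 3*√6))²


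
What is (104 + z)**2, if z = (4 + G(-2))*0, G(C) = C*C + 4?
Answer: 10816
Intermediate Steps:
G(C) = 4 + C**2 (G(C) = C**2 + 4 = 4 + C**2)
z = 0 (z = (4 + (4 + (-2)**2))*0 = (4 + (4 + 4))*0 = (4 + 8)*0 = 12*0 = 0)
(104 + z)**2 = (104 + 0)**2 = 104**2 = 10816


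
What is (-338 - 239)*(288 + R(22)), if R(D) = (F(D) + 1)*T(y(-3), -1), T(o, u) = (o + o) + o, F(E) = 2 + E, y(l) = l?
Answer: -36351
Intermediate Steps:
T(o, u) = 3*o (T(o, u) = 2*o + o = 3*o)
R(D) = -27 - 9*D (R(D) = ((2 + D) + 1)*(3*(-3)) = (3 + D)*(-9) = -27 - 9*D)
(-338 - 239)*(288 + R(22)) = (-338 - 239)*(288 + (-27 - 9*22)) = -577*(288 + (-27 - 198)) = -577*(288 - 225) = -577*63 = -36351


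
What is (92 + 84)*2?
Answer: 352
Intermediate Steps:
(92 + 84)*2 = 176*2 = 352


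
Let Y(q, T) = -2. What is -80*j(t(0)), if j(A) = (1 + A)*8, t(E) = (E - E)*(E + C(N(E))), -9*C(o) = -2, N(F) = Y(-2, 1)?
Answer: -640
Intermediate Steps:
N(F) = -2
C(o) = 2/9 (C(o) = -1/9*(-2) = 2/9)
t(E) = 0 (t(E) = (E - E)*(E + 2/9) = 0*(2/9 + E) = 0)
j(A) = 8 + 8*A
-80*j(t(0)) = -80*(8 + 8*0) = -80*(8 + 0) = -80*8 = -640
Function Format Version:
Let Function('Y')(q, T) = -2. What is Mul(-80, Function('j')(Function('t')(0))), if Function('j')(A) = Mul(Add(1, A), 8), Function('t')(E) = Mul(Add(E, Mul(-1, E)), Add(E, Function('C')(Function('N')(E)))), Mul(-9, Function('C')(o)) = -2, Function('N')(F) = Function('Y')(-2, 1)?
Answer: -640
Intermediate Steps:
Function('N')(F) = -2
Function('C')(o) = Rational(2, 9) (Function('C')(o) = Mul(Rational(-1, 9), -2) = Rational(2, 9))
Function('t')(E) = 0 (Function('t')(E) = Mul(Add(E, Mul(-1, E)), Add(E, Rational(2, 9))) = Mul(0, Add(Rational(2, 9), E)) = 0)
Function('j')(A) = Add(8, Mul(8, A))
Mul(-80, Function('j')(Function('t')(0))) = Mul(-80, Add(8, Mul(8, 0))) = Mul(-80, Add(8, 0)) = Mul(-80, 8) = -640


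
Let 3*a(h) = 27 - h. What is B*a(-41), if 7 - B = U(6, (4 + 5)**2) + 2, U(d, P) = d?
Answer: -68/3 ≈ -22.667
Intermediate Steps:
a(h) = 9 - h/3 (a(h) = (27 - h)/3 = 9 - h/3)
B = -1 (B = 7 - (6 + 2) = 7 - 1*8 = 7 - 8 = -1)
B*a(-41) = -(9 - 1/3*(-41)) = -(9 + 41/3) = -1*68/3 = -68/3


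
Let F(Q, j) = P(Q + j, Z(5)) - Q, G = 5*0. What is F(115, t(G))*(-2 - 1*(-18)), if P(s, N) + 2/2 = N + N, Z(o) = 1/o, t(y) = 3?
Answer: -9248/5 ≈ -1849.6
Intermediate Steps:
G = 0
Z(o) = 1/o
P(s, N) = -1 + 2*N (P(s, N) = -1 + (N + N) = -1 + 2*N)
F(Q, j) = -3/5 - Q (F(Q, j) = (-1 + 2/5) - Q = -3/5 - Q)
F(115, t(G))*(-2 - 1*(-18)) = (-3/5 - 1*115)*(-2 - 1*(-18)) = (-3/5 - 115)*(-2 + 18) = -578/5*16 = -9248/5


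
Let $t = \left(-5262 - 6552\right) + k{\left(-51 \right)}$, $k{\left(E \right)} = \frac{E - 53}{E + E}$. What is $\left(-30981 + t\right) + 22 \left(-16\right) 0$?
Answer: $- \frac{2182493}{51} \approx -42794.0$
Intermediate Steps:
$k{\left(E \right)} = \frac{-53 + E}{2 E}$
$t = - \frac{602462}{51}$ ($t = \left(-5262 - 6552\right) + \frac{-53 - 51}{2 \left(-51\right)} = -11814 + \frac{1}{2} \left(- \frac{1}{51}\right) \left(-104\right) = -11814 + \frac{52}{51} = - \frac{602462}{51} \approx -11813.0$)
$\left(-30981 + t\right) + 22 \left(-16\right) 0 = \left(-30981 - \frac{602462}{51}\right) + 22 \left(-16\right) 0 = - \frac{2182493}{51} - 0 = - \frac{2182493}{51} + 0 = - \frac{2182493}{51}$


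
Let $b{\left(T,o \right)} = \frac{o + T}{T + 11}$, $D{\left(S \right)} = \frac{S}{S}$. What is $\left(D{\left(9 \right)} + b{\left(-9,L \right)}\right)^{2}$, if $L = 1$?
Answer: $9$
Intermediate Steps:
$D{\left(S \right)} = 1$
$b{\left(T,o \right)} = \frac{T + o}{11 + T}$
$\left(D{\left(9 \right)} + b{\left(-9,L \right)}\right)^{2} = \left(1 + \frac{-9 + 1}{11 - 9}\right)^{2} = \left(1 + \frac{1}{2} \left(-8\right)\right)^{2} = \left(1 - 4\right)^{2} = \left(-3\right)^{2} = 9$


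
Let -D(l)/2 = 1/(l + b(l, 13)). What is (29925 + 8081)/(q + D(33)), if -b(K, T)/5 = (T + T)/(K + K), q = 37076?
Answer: 19459072/18982879 ≈ 1.0251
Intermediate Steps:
b(K, T) = -5*T/K (b(K, T) = -5*(T + T)/(K + K) = -5*2*T/(2*K) = -5*2*T*1/(2*K) = -5*T/K)
D(l) = -2/(l - 65/l) (D(l) = -2/(l - 5*13/l) = -2/(l - 65/l))
(29925 + 8081)/(q + D(33)) = (29925 + 8081)/(37076 - 2*33/(-65 + 33²)) = 38006/(37076 - 2*33/(-65 + 1089)) = 38006/(37076 - 2*33/1024) = 38006/(37076 - 2*33*1/1024) = 38006/(37076 - 33/512) = 38006/(18982879/512) = 38006*(512/18982879) = 19459072/18982879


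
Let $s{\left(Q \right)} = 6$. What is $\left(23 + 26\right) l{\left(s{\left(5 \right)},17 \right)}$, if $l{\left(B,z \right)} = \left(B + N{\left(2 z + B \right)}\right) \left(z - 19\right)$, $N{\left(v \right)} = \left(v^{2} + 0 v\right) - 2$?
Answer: $-157192$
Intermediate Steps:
$N{\left(v \right)} = -2 + v^{2}$ ($N{\left(v \right)} = \left(v^{2} + 0\right) - 2 = v^{2} - 2 = -2 + v^{2}$)
$l{\left(B,z \right)} = \left(-19 + z\right) \left(-2 + B + \left(B + 2 z\right)^{2}\right)$ ($l{\left(B,z \right)} = \left(B + \left(-2 + \left(2 z + B\right)^{2}\right)\right) \left(z - 19\right) = \left(B + \left(-2 + \left(B + 2 z\right)^{2}\right)\right) \left(-19 + z\right) = \left(-2 + B + \left(B + 2 z\right)^{2}\right) \left(-19 + z\right) = \left(-19 + z\right) \left(-2 + B + \left(B + 2 z\right)^{2}\right)$)
$\left(23 + 26\right) l{\left(s{\left(5 \right)},17 \right)} = \left(23 + 26\right) \left(38 - 114 - 19 \left(6 + 2 \cdot 17\right)^{2} + 6 \cdot 17 + 17 \left(-2 + \left(6 + 2 \cdot 17\right)^{2}\right)\right) = 49 \left(38 - 114 - 19 \left(6 + 34\right)^{2} + 102 + 17 \left(-2 + \left(6 + 34\right)^{2}\right)\right) = 49 \left(38 - 114 - 19 \cdot 40^{2} + 102 + 17 \left(-2 + 40^{2}\right)\right) = 49 \left(38 - 114 - 30400 + 102 + 17 \left(-2 + 1600\right)\right) = 49 \left(38 - 114 - 30400 + 102 + 17 \cdot 1598\right) = 49 \left(38 - 114 - 30400 + 102 + 27166\right) = 49 \left(-3208\right) = -157192$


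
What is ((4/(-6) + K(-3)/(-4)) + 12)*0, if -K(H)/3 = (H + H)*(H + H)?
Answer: 0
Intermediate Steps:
K(H) = -12*H**2 (K(H) = -3*(H + H)*(H + H) = -3*2*H*2*H = -12*H**2)
((4/(-6) + K(-3)/(-4)) + 12)*0 = ((4/(-6) - 12*(-3)**2/(-4)) + 12)*0 = ((4*(-1/6) - 12*9*(-1/4)) + 12)*0 = ((-2/3 - 108*(-1/4)) + 12)*0 = ((-2/3 + 27) + 12)*0 = (79/3 + 12)*0 = (115/3)*0 = 0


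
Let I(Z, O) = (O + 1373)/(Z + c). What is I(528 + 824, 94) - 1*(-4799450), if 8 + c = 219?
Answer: 2500513939/521 ≈ 4.7994e+6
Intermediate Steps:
c = 211 (c = -8 + 219 = 211)
I(Z, O) = (1373 + O)/(211 + Z) (I(Z, O) = (O + 1373)/(Z + 211) = (1373 + O)/(211 + Z))
I(528 + 824, 94) - 1*(-4799450) = (1373 + 94)/(211 + (528 + 824)) - 1*(-4799450) = 1467/(211 + 1352) + 4799450 = 1467/1563 + 4799450 = (1/1563)*1467 + 4799450 = 489/521 + 4799450 = 2500513939/521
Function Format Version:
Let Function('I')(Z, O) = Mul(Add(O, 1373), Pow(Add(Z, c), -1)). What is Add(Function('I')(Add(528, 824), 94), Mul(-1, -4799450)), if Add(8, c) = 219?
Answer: Rational(2500513939, 521) ≈ 4.7994e+6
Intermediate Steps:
c = 211 (c = Add(-8, 219) = 211)
Function('I')(Z, O) = Mul(Pow(Add(211, Z), -1), Add(1373, O)) (Function('I')(Z, O) = Mul(Add(O, 1373), Pow(Add(Z, 211), -1)) = Mul(Add(1373, O), Pow(Add(211, Z), -1)) = Mul(Pow(Add(211, Z), -1), Add(1373, O)))
Add(Function('I')(Add(528, 824), 94), Mul(-1, -4799450)) = Add(Mul(Pow(Add(211, Add(528, 824)), -1), Add(1373, 94)), Mul(-1, -4799450)) = Add(Mul(Pow(Add(211, 1352), -1), 1467), 4799450) = Add(Mul(Pow(1563, -1), 1467), 4799450) = Add(Mul(Rational(1, 1563), 1467), 4799450) = Add(Rational(489, 521), 4799450) = Rational(2500513939, 521)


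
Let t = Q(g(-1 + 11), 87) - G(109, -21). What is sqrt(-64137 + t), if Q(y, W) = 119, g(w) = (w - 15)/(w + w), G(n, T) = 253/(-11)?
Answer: I*sqrt(63995) ≈ 252.97*I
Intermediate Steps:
G(n, T) = -23 (G(n, T) = 253*(-1/11) = -23)
g(w) = (-15 + w)/(2*w) (g(w) = (-15 + w)/((2*w)) = (-15 + w)*(1/(2*w)) = (-15 + w)/(2*w))
t = 142 (t = 119 - 1*(-23) = 119 + 23 = 142)
sqrt(-64137 + t) = sqrt(-64137 + 142) = sqrt(-63995) = I*sqrt(63995)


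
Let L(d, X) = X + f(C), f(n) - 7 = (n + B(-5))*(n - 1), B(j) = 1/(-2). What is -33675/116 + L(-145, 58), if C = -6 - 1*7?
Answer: -4211/116 ≈ -36.302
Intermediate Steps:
B(j) = -½
C = -13 (C = -6 - 7 = -13)
f(n) = 7 + (-1 + n)*(-½ + n) (f(n) = 7 + (n - ½)*(n - 1) = 7 + (-½ + n)*(-1 + n) = 7 + (-1 + n)*(-½ + n))
L(d, X) = 196 + X (L(d, X) = X + (15/2 + (-13)² - 3/2*(-13)) = X + (15/2 + 169 + 39/2) = X + 196 = 196 + X)
-33675/116 + L(-145, 58) = -33675/116 + (196 + 58) = -33675/116 + 254 = -4211/116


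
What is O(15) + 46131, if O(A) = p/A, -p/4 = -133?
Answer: 692497/15 ≈ 46166.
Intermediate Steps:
p = 532 (p = -4*(-133) = 532)
O(A) = 532/A
O(15) + 46131 = 532/15 + 46131 = 692497/15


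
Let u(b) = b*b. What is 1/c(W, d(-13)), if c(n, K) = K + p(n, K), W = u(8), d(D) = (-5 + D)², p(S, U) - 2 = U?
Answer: 1/650 ≈ 0.0015385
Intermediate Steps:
p(S, U) = 2 + U
u(b) = b²
W = 64 (W = 8² = 64)
c(n, K) = 2 + 2*K (c(n, K) = K + (2 + K) = 2 + 2*K)
1/c(W, d(-13)) = 1/(2 + 2*(-5 - 13)²) = 1/(2 + 2*(-18)²) = 1/(2 + 2*324) = 1/(2 + 648) = 1/650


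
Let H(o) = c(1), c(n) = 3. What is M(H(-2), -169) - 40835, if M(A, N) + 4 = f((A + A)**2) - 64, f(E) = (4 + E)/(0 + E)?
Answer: -368117/9 ≈ -40902.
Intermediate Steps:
H(o) = 3
f(E) = (4 + E)/E
M(A, N) = -68 + (4 + 4*A**2)/(4*A**2) (M(A, N) = -4 + ((4 + (A + A)**2)/((A + A)**2) - 64) = -4 + ((4 + (2*A)**2)/((2*A)**2) - 64) = -4 + ((4 + 4*A**2)/((4*A**2)) - 64) = -4 + ((1/(4*A**2))*(4 + 4*A**2) - 64) = -4 + ((4 + 4*A**2)/(4*A**2) - 64) = -4 + (-64 + (4 + 4*A**2)/(4*A**2)) = -68 + (4 + 4*A**2)/(4*A**2))
M(H(-2), -169) - 40835 = (-67 + 3**(-2)) - 40835 = (-67 + 1/9) - 40835 = -602/9 - 40835 = -368117/9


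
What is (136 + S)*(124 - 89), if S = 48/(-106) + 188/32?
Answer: 2098705/424 ≈ 4949.8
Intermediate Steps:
S = 2299/424 (S = 48*(-1/106) + 188*(1/32) = -24/53 + 47/8 = 2299/424 ≈ 5.4222)
(136 + S)*(124 - 89) = (136 + 2299/424)*(124 - 89) = (59963/424)*35 = 2098705/424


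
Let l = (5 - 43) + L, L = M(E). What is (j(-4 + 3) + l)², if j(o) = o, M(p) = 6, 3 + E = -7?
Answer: 1089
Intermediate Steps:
E = -10 (E = -3 - 7 = -10)
L = 6
l = -32 (l = (5 - 43) + 6 = -38 + 6 = -32)
(j(-4 + 3) + l)² = ((-4 + 3) - 32)² = (-1 - 32)² = (-33)² = 1089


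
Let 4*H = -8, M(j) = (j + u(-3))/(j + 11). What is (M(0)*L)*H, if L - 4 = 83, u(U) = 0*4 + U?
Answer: 522/11 ≈ 47.455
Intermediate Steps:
u(U) = U (u(U) = 0 + U = U)
M(j) = (-3 + j)/(11 + j) (M(j) = (j - 3)/(j + 11) = (-3 + j)/(11 + j))
L = 87 (L = 4 + 83 = 87)
H = -2 (H = (¼)*(-8) = -2)
(M(0)*L)*H = (((-3 + 0)/(11 + 0))*87)*(-2) = ((-3/11)*87)*(-2) = (((1/11)*(-3))*87)*(-2) = -3/11*87*(-2) = -261/11*(-2) = 522/11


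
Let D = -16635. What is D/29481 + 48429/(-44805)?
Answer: -241451836/146766245 ≈ -1.6451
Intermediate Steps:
D/29481 + 48429/(-44805) = -16635/29481 + 48429/(-44805) = -16635*1/29481 + 48429*(-1/44805) = -5545/9827 - 16143/14935 = -241451836/146766245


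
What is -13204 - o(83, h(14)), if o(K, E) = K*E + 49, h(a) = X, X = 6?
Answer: -13751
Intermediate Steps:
h(a) = 6
o(K, E) = 49 + E*K (o(K, E) = E*K + 49 = 49 + E*K)
-13204 - o(83, h(14)) = -13204 - (49 + 6*83) = -13204 - (49 + 498) = -13204 - 1*547 = -13204 - 547 = -13751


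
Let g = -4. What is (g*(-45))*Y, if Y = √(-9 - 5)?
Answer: 180*I*√14 ≈ 673.5*I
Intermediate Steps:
Y = I*√14 (Y = √(-14) = I*√14 ≈ 3.7417*I)
(g*(-45))*Y = (-4*(-45))*(I*√14) = 180*(I*√14) = 180*I*√14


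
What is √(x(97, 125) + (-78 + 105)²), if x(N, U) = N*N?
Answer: √10138 ≈ 100.69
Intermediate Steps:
x(N, U) = N²
√(x(97, 125) + (-78 + 105)²) = √(97² + (-78 + 105)²) = √(9409 + 27²) = √(9409 + 729) = √10138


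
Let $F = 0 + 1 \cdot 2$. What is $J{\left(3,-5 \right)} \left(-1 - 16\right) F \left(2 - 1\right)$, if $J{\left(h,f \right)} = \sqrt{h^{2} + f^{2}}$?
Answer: $- 34 \sqrt{34} \approx -198.25$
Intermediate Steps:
$F = 2$ ($F = 0 + 2 = 2$)
$J{\left(h,f \right)} = \sqrt{f^{2} + h^{2}}$
$J{\left(3,-5 \right)} \left(-1 - 16\right) F \left(2 - 1\right) = \sqrt{\left(-5\right)^{2} + 3^{2}} \left(-1 - 16\right) 2 \left(2 - 1\right) = \sqrt{25 + 9} \left(-17\right) 2 \cdot 1 = \sqrt{34} \left(-17\right) 2 = - 17 \sqrt{34} \cdot 2 = - 34 \sqrt{34}$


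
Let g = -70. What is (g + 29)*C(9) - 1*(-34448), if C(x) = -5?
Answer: 34653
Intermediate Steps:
(g + 29)*C(9) - 1*(-34448) = (-70 + 29)*(-5) - 1*(-34448) = -41*(-5) + 34448 = 205 + 34448 = 34653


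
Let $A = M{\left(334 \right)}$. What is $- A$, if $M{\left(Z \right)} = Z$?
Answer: $-334$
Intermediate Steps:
$A = 334$
$- A = \left(-1\right) 334 = -334$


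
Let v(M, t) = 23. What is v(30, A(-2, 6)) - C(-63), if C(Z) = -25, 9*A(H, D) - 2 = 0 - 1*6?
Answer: 48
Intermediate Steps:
A(H, D) = -4/9 (A(H, D) = 2/9 + (0 - 1*6)/9 = 2/9 + (0 - 6)/9 = 2/9 + (⅑)*(-6) = 2/9 - ⅔ = -4/9)
v(30, A(-2, 6)) - C(-63) = 23 - 1*(-25) = 23 + 25 = 48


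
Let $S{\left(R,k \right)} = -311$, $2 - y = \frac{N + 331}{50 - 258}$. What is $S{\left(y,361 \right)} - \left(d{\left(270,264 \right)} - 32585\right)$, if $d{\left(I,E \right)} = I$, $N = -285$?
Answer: $32004$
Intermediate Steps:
$y = \frac{231}{104}$ ($y = 2 - \frac{-285 + 331}{50 - 258} = 2 - \frac{46}{-208} = 2 - 46 \left(- \frac{1}{208}\right) = 2 - - \frac{23}{104} = 2 + \frac{23}{104} = \frac{231}{104} \approx 2.2212$)
$S{\left(y,361 \right)} - \left(d{\left(270,264 \right)} - 32585\right) = -311 - \left(270 - 32585\right) = -311 - -32315 = -311 + 32315 = 32004$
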